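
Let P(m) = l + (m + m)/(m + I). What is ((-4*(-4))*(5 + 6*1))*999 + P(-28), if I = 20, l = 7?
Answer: 175838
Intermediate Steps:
P(m) = 7 + 2*m/(20 + m) (P(m) = 7 + (m + m)/(m + 20) = 7 + (2*m)/(20 + m) = 7 + 2*m/(20 + m))
((-4*(-4))*(5 + 6*1))*999 + P(-28) = ((-4*(-4))*(5 + 6*1))*999 + (140 + 9*(-28))/(20 - 28) = (16*(5 + 6))*999 + (140 - 252)/(-8) = (16*11)*999 - ⅛*(-112) = 176*999 + 14 = 175824 + 14 = 175838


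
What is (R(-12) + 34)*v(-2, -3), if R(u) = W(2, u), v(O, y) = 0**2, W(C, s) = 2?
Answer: 0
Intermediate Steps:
v(O, y) = 0
R(u) = 2
(R(-12) + 34)*v(-2, -3) = (2 + 34)*0 = 36*0 = 0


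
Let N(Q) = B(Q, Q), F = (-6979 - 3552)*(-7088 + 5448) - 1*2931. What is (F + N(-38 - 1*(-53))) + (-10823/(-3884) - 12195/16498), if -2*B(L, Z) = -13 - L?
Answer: 553249053672305/32039116 ≈ 1.7268e+7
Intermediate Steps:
B(L, Z) = 13/2 + L/2 (B(L, Z) = -(-13 - L)/2 = 13/2 + L/2)
F = 17267909 (F = -10531*(-1640) - 2931 = 17270840 - 2931 = 17267909)
N(Q) = 13/2 + Q/2
(F + N(-38 - 1*(-53))) + (-10823/(-3884) - 12195/16498) = (17267909 + (13/2 + (-38 - 1*(-53))/2)) + (-10823/(-3884) - 12195/16498) = (17267909 + (13/2 + (-38 + 53)/2)) + (-10823*(-1/3884) - 12195*1/16498) = (17267909 + (13/2 + (½)*15)) + (10823/3884 - 12195/16498) = (17267909 + (13/2 + 15/2)) + 65596237/32039116 = (17267909 + 14) + 65596237/32039116 = 17267923 + 65596237/32039116 = 553249053672305/32039116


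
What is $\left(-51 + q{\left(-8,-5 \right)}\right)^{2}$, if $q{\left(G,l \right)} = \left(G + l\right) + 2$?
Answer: $3844$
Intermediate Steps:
$q{\left(G,l \right)} = 2 + G + l$
$\left(-51 + q{\left(-8,-5 \right)}\right)^{2} = \left(-51 - 11\right)^{2} = \left(-62\right)^{2} = 3844$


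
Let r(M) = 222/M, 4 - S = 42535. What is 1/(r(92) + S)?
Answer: -46/1956315 ≈ -2.3514e-5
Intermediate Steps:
S = -42531 (S = 4 - 1*42535 = 4 - 42535 = -42531)
1/(r(92) + S) = 1/(222/92 - 42531) = 1/(222*(1/92) - 42531) = 1/(111/46 - 42531) = 1/(-1956315/46) = -46/1956315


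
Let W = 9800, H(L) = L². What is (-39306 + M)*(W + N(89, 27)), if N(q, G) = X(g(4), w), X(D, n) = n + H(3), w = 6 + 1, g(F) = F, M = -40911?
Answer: -787410072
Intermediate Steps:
w = 7
X(D, n) = 9 + n (X(D, n) = n + 3² = n + 9 = 9 + n)
N(q, G) = 16 (N(q, G) = 9 + 7 = 16)
(-39306 + M)*(W + N(89, 27)) = (-39306 - 40911)*(9800 + 16) = -80217*9816 = -787410072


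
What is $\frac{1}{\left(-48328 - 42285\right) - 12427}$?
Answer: $- \frac{1}{103040} \approx -9.705 \cdot 10^{-6}$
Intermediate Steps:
$\frac{1}{\left(-48328 - 42285\right) - 12427} = \frac{1}{-90613 - 12427} = \frac{1}{-103040} = - \frac{1}{103040}$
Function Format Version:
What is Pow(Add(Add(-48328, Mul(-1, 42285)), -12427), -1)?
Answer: Rational(-1, 103040) ≈ -9.7050e-6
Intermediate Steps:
Pow(Add(Add(-48328, Mul(-1, 42285)), -12427), -1) = Pow(Add(Add(-48328, -42285), -12427), -1) = Pow(Add(-90613, -12427), -1) = Pow(-103040, -1) = Rational(-1, 103040)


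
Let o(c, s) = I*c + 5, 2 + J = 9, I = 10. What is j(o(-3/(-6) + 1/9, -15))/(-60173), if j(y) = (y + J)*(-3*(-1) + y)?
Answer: -20701/4874013 ≈ -0.0042472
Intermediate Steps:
J = 7 (J = -2 + 9 = 7)
o(c, s) = 5 + 10*c (o(c, s) = 10*c + 5 = 5 + 10*c)
j(y) = (3 + y)*(7 + y) (j(y) = (y + 7)*(-3*(-1) + y) = (7 + y)*(3 + y) = (3 + y)*(7 + y))
j(o(-3/(-6) + 1/9, -15))/(-60173) = (21 + (5 + 10*(-3/(-6) + 1/9))**2 + 10*(5 + 10*(-3/(-6) + 1/9)))/(-60173) = (21 + (5 + 10*(-3*(-1/6) + 1*(1/9)))**2 + 10*(5 + 10*(-3*(-1/6) + 1*(1/9))))*(-1/60173) = (21 + (5 + 10*(1/2 + 1/9))**2 + 10*(5 + 10*(1/2 + 1/9)))*(-1/60173) = (21 + (5 + 10*(11/18))**2 + 10*(5 + 10*(11/18)))*(-1/60173) = (21 + (5 + 55/9)**2 + 10*(5 + 55/9))*(-1/60173) = (21 + (100/9)**2 + 10*(100/9))*(-1/60173) = (21 + 10000/81 + 1000/9)*(-1/60173) = (20701/81)*(-1/60173) = -20701/4874013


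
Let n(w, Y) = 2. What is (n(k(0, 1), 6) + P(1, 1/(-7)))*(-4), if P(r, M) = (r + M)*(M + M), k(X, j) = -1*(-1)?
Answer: -344/49 ≈ -7.0204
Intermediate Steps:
k(X, j) = 1
P(r, M) = 2*M*(M + r) (P(r, M) = (M + r)*(2*M) = 2*M*(M + r))
(n(k(0, 1), 6) + P(1, 1/(-7)))*(-4) = (2 + 2*(1/(-7) + 1)/(-7))*(-4) = (2 + 2*(-1/7)*(-1/7 + 1))*(-4) = (2 + 2*(-1/7)*(6/7))*(-4) = (2 - 12/49)*(-4) = (86/49)*(-4) = -344/49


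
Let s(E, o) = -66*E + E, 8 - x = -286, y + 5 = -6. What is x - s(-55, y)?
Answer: -3281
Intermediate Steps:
y = -11 (y = -5 - 6 = -11)
x = 294 (x = 8 - 1*(-286) = 8 + 286 = 294)
s(E, o) = -65*E
x - s(-55, y) = 294 - (-65)*(-55) = 294 - 1*3575 = 294 - 3575 = -3281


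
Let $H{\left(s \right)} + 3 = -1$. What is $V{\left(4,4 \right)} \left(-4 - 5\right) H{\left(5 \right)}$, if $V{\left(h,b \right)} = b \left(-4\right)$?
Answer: $-576$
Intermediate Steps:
$H{\left(s \right)} = -4$ ($H{\left(s \right)} = -3 - 1 = -4$)
$V{\left(h,b \right)} = - 4 b$
$V{\left(4,4 \right)} \left(-4 - 5\right) H{\left(5 \right)} = \left(-4\right) 4 \left(-4 - 5\right) \left(-4\right) = \left(-16\right) \left(-9\right) \left(-4\right) = 144 \left(-4\right) = -576$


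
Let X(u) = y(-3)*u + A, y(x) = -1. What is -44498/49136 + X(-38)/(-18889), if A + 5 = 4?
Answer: -421170377/464064952 ≈ -0.90757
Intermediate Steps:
A = -1 (A = -5 + 4 = -1)
X(u) = -1 - u (X(u) = -u - 1 = -1 - u)
-44498/49136 + X(-38)/(-18889) = -44498/49136 + (-1 - 1*(-38))/(-18889) = -44498*1/49136 + (-1 + 38)*(-1/18889) = -22249/24568 + 37*(-1/18889) = -22249/24568 - 37/18889 = -421170377/464064952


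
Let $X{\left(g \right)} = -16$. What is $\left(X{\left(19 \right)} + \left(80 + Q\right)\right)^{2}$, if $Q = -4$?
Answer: $3600$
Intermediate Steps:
$\left(X{\left(19 \right)} + \left(80 + Q\right)\right)^{2} = \left(-16 + \left(80 - 4\right)\right)^{2} = \left(-16 + 76\right)^{2} = 60^{2} = 3600$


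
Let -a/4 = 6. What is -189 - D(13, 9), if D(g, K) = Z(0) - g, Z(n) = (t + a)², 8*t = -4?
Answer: -3105/4 ≈ -776.25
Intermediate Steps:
a = -24 (a = -4*6 = -24)
t = -½ (t = (⅛)*(-4) = -½ ≈ -0.50000)
Z(n) = 2401/4 (Z(n) = (-½ - 24)² = (-49/2)² = 2401/4)
D(g, K) = 2401/4 - g
-189 - D(13, 9) = -189 - (2401/4 - 1*13) = -189 - (2401/4 - 13) = -189 - 1*2349/4 = -189 - 2349/4 = -3105/4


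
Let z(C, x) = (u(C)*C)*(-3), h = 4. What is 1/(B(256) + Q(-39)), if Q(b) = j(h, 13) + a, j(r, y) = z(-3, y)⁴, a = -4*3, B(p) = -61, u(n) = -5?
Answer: 1/4100552 ≈ 2.4387e-7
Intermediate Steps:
z(C, x) = 15*C (z(C, x) = -5*C*(-3) = 15*C)
a = -12
j(r, y) = 4100625 (j(r, y) = (15*(-3))⁴ = (-45)⁴ = 4100625)
Q(b) = 4100613 (Q(b) = 4100625 - 12 = 4100613)
1/(B(256) + Q(-39)) = 1/(-61 + 4100613) = 1/4100552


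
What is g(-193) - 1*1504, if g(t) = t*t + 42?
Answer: 35787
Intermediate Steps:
g(t) = 42 + t² (g(t) = t² + 42 = 42 + t²)
g(-193) - 1*1504 = (42 + (-193)²) - 1*1504 = (42 + 37249) - 1504 = 37291 - 1504 = 35787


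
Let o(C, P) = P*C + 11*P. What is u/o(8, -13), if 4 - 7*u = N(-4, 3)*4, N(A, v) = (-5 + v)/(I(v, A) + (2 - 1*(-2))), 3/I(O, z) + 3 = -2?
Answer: -108/29393 ≈ -0.0036743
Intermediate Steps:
I(O, z) = -3/5 (I(O, z) = 3/(-3 - 2) = 3/(-5) = 3*(-1/5) = -3/5)
o(C, P) = 11*P + C*P (o(C, P) = C*P + 11*P = 11*P + C*P)
N(A, v) = -25/17 + 5*v/17 (N(A, v) = (-5 + v)/(-3/5 + (2 - 1*(-2))) = (-5 + v)/(-3/5 + (2 + 2)) = (-5 + v)/(-3/5 + 4) = (-5 + v)/(17/5) = (-5 + v)*(5/17) = -25/17 + 5*v/17)
u = 108/119 (u = 4/7 - (-25/17 + (5/17)*3)*4/7 = 4/7 - (-25/17 + 15/17)*4/7 = 4/7 - (-10)*4/119 = 4/7 - 1/7*(-40/17) = 4/7 + 40/119 = 108/119 ≈ 0.90756)
u/o(8, -13) = 108/(119*((-13*(11 + 8)))) = 108/(119*((-13*19))) = (108/119)/(-247) = (108/119)*(-1/247) = -108/29393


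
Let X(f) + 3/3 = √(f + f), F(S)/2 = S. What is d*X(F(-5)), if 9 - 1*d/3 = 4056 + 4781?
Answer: 26484 - 52968*I*√5 ≈ 26484.0 - 1.1844e+5*I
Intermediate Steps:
F(S) = 2*S
d = -26484 (d = 27 - 3*(4056 + 4781) = 27 - 3*8837 = 27 - 26511 = -26484)
X(f) = -1 + √2*√f (X(f) = -1 + √(f + f) = -1 + √(2*f) = -1 + √2*√f)
d*X(F(-5)) = -26484*(-1 + √2*√(2*(-5))) = -26484*(-1 + √2*√(-10)) = -26484*(-1 + √2*(I*√10)) = -26484*(-1 + 2*I*√5) = 26484 - 52968*I*√5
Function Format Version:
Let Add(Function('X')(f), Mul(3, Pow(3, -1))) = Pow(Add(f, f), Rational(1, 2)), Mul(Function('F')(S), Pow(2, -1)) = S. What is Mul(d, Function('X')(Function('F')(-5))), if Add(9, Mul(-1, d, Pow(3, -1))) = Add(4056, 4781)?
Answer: Add(26484, Mul(-52968, I, Pow(5, Rational(1, 2)))) ≈ Add(26484., Mul(-1.1844e+5, I))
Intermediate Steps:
Function('F')(S) = Mul(2, S)
d = -26484 (d = Add(27, Mul(-3, Add(4056, 4781))) = Add(27, Mul(-3, 8837)) = Add(27, -26511) = -26484)
Function('X')(f) = Add(-1, Mul(Pow(2, Rational(1, 2)), Pow(f, Rational(1, 2)))) (Function('X')(f) = Add(-1, Pow(Add(f, f), Rational(1, 2))) = Add(-1, Pow(Mul(2, f), Rational(1, 2))) = Add(-1, Mul(Pow(2, Rational(1, 2)), Pow(f, Rational(1, 2)))))
Mul(d, Function('X')(Function('F')(-5))) = Mul(-26484, Add(-1, Mul(Pow(2, Rational(1, 2)), Pow(Mul(2, -5), Rational(1, 2))))) = Mul(-26484, Add(-1, Mul(Pow(2, Rational(1, 2)), Pow(-10, Rational(1, 2))))) = Mul(-26484, Add(-1, Mul(Pow(2, Rational(1, 2)), Mul(I, Pow(10, Rational(1, 2)))))) = Mul(-26484, Add(-1, Mul(2, I, Pow(5, Rational(1, 2))))) = Add(26484, Mul(-52968, I, Pow(5, Rational(1, 2))))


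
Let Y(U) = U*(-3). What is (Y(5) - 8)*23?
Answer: -529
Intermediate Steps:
Y(U) = -3*U
(Y(5) - 8)*23 = (-3*5 - 8)*23 = (-15 - 8)*23 = -23*23 = -529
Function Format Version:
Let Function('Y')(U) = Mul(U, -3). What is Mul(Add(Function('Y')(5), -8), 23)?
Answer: -529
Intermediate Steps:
Function('Y')(U) = Mul(-3, U)
Mul(Add(Function('Y')(5), -8), 23) = Mul(Add(Mul(-3, 5), -8), 23) = Mul(Add(-15, -8), 23) = Mul(-23, 23) = -529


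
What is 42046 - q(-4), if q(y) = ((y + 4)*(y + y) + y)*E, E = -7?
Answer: 42018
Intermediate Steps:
q(y) = -7*y - 14*y*(4 + y) (q(y) = ((y + 4)*(y + y) + y)*(-7) = ((4 + y)*(2*y) + y)*(-7) = (2*y*(4 + y) + y)*(-7) = (y + 2*y*(4 + y))*(-7) = -7*y - 14*y*(4 + y))
42046 - q(-4) = 42046 - (-7)*(-4)*(9 + 2*(-4)) = 42046 - (-7)*(-4)*(9 - 8) = 42046 - (-7)*(-4) = 42046 - 1*28 = 42046 - 28 = 42018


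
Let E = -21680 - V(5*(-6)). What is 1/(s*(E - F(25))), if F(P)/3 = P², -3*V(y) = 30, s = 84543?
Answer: -1/1990564935 ≈ -5.0237e-10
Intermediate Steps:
V(y) = -10 (V(y) = -⅓*30 = -10)
F(P) = 3*P²
E = -21670 (E = -21680 - 1*(-10) = -21680 + 10 = -21670)
1/(s*(E - F(25))) = 1/(84543*(-21670 - 3*25²)) = 1/(84543*(-21670 - 3*625)) = 1/(84543*(-21670 - 1*1875)) = 1/(84543*(-21670 - 1875)) = (1/84543)/(-23545) = (1/84543)*(-1/23545) = -1/1990564935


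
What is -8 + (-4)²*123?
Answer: 1960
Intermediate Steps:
-8 + (-4)²*123 = -8 + 16*123 = -8 + 1968 = 1960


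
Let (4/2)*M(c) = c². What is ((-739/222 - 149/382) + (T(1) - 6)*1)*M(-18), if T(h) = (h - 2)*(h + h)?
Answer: -13416408/7067 ≈ -1898.5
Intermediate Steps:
M(c) = c²/2
T(h) = 2*h*(-2 + h) (T(h) = (-2 + h)*(2*h) = 2*h*(-2 + h))
((-739/222 - 149/382) + (T(1) - 6)*1)*M(-18) = ((-739/222 - 149/382) + (2*1*(-2 + 1) - 6)*1)*((½)*(-18)²) = ((-739*1/222 - 149*1/382) + (2*1*(-1) - 6)*1)*((½)*324) = ((-739/222 - 149/382) + (-2 - 6)*1)*162 = (-78844/21201 - 8*1)*162 = (-78844/21201 - 8)*162 = -248452/21201*162 = -13416408/7067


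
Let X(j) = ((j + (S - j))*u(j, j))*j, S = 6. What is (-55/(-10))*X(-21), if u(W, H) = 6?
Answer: -4158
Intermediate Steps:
X(j) = 36*j (X(j) = ((j + (6 - j))*6)*j = (6*6)*j = 36*j)
(-55/(-10))*X(-21) = (-55/(-10))*(36*(-21)) = -55*(-1/10)*(-756) = (11/2)*(-756) = -4158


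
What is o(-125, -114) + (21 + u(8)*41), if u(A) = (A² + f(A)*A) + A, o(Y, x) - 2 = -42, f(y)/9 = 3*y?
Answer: 73781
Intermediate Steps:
f(y) = 27*y (f(y) = 9*(3*y) = 27*y)
o(Y, x) = -40 (o(Y, x) = 2 - 42 = -40)
u(A) = A + 28*A² (u(A) = (A² + (27*A)*A) + A = (A² + 27*A²) + A = 28*A² + A = A + 28*A²)
o(-125, -114) + (21 + u(8)*41) = -40 + (21 + (8*(1 + 28*8))*41) = -40 + (21 + (8*(1 + 224))*41) = -40 + (21 + (8*225)*41) = -40 + (21 + 1800*41) = -40 + (21 + 73800) = -40 + 73821 = 73781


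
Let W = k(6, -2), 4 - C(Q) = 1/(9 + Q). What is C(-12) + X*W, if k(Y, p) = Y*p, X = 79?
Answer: -2831/3 ≈ -943.67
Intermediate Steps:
C(Q) = 4 - 1/(9 + Q)
W = -12 (W = 6*(-2) = -12)
C(-12) + X*W = (35 + 4*(-12))/(9 - 12) + 79*(-12) = (35 - 48)/(-3) - 948 = -⅓*(-13) - 948 = 13/3 - 948 = -2831/3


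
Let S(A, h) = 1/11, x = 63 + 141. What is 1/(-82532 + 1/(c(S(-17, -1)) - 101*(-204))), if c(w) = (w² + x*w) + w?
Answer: -2495340/205945400759 ≈ -1.2117e-5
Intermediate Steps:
x = 204
S(A, h) = 1/11
c(w) = w² + 205*w (c(w) = (w² + 204*w) + w = w² + 205*w)
1/(-82532 + 1/(c(S(-17, -1)) - 101*(-204))) = 1/(-82532 + 1/((205 + 1/11)/11 - 101*(-204))) = 1/(-82532 + 1/((1/11)*(2256/11) + 20604)) = 1/(-82532 + 1/(2256/121 + 20604)) = 1/(-82532 + 1/(2495340/121)) = 1/(-82532 + 121/2495340) = 1/(-205945400759/2495340) = -2495340/205945400759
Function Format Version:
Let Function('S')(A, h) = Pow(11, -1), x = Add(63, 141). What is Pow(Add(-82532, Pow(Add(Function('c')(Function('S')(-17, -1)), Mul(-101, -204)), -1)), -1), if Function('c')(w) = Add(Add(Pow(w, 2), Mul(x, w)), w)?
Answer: Rational(-2495340, 205945400759) ≈ -1.2117e-5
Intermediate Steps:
x = 204
Function('S')(A, h) = Rational(1, 11)
Function('c')(w) = Add(Pow(w, 2), Mul(205, w)) (Function('c')(w) = Add(Add(Pow(w, 2), Mul(204, w)), w) = Add(Pow(w, 2), Mul(205, w)))
Pow(Add(-82532, Pow(Add(Function('c')(Function('S')(-17, -1)), Mul(-101, -204)), -1)), -1) = Pow(Add(-82532, Pow(Add(Mul(Rational(1, 11), Add(205, Rational(1, 11))), Mul(-101, -204)), -1)), -1) = Pow(Add(-82532, Pow(Add(Mul(Rational(1, 11), Rational(2256, 11)), 20604), -1)), -1) = Pow(Add(-82532, Pow(Add(Rational(2256, 121), 20604), -1)), -1) = Pow(Add(-82532, Pow(Rational(2495340, 121), -1)), -1) = Pow(Add(-82532, Rational(121, 2495340)), -1) = Pow(Rational(-205945400759, 2495340), -1) = Rational(-2495340, 205945400759)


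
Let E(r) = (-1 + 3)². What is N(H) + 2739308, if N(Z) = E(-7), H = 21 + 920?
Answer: 2739312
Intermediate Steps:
H = 941
E(r) = 4 (E(r) = 2² = 4)
N(Z) = 4
N(H) + 2739308 = 4 + 2739308 = 2739312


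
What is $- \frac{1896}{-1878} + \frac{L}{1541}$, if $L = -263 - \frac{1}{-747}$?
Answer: $\frac{302264152}{360302751} \approx 0.83892$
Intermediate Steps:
$L = - \frac{196460}{747}$ ($L = -263 - - \frac{1}{747} = -263 + \frac{1}{747} = - \frac{196460}{747} \approx -263.0$)
$- \frac{1896}{-1878} + \frac{L}{1541} = - \frac{1896}{-1878} - \frac{196460}{747 \cdot 1541} = \left(-1896\right) \left(- \frac{1}{1878}\right) - \frac{196460}{1151127} = \frac{316}{313} - \frac{196460}{1151127} = \frac{302264152}{360302751}$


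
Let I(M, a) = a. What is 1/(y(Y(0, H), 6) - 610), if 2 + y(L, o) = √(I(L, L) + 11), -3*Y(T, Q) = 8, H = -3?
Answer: -1836/1123607 - 5*√3/1123607 ≈ -0.0016417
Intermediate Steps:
Y(T, Q) = -8/3 (Y(T, Q) = -⅓*8 = -8/3)
y(L, o) = -2 + √(11 + L) (y(L, o) = -2 + √(L + 11) = -2 + √(11 + L))
1/(y(Y(0, H), 6) - 610) = 1/((-2 + √(11 - 8/3)) - 610) = 1/((-2 + √(25/3)) - 610) = 1/((-2 + 5*√3/3) - 610) = 1/(-612 + 5*√3/3)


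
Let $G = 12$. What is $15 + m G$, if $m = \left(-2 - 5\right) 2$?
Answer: $-153$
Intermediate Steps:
$m = -14$ ($m = \left(-7\right) 2 = -14$)
$15 + m G = 15 - 168 = -153$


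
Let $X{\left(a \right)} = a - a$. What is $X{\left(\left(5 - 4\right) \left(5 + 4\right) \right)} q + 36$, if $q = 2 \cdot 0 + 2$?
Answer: $36$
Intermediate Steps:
$X{\left(a \right)} = 0$
$q = 2$ ($q = 0 + 2 = 2$)
$X{\left(\left(5 - 4\right) \left(5 + 4\right) \right)} q + 36 = 0 \cdot 2 + 36 = 0 + 36 = 36$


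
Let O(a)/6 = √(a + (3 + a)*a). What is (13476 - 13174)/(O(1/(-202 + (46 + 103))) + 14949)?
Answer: 1409056198/69748282645 - 32012*I*√211/209244847935 ≈ 0.020202 - 2.2223e-6*I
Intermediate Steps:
O(a) = 6*√(a + a*(3 + a)) (O(a) = 6*√(a + (3 + a)*a) = 6*√(a + a*(3 + a)))
(13476 - 13174)/(O(1/(-202 + (46 + 103))) + 14949) = (13476 - 13174)/(6*√((4 + 1/(-202 + (46 + 103)))/(-202 + (46 + 103))) + 14949) = 302/(6*√((4 + 1/(-202 + 149))/(-202 + 149)) + 14949) = 302/(6*√((4 + 1/(-53))/(-53)) + 14949) = 302/(6*√(-(4 - 1/53)/53) + 14949) = 302/(6*√(-1/53*211/53) + 14949) = 302/(6*√(-211/2809) + 14949) = 302/(6*(I*√211/53) + 14949) = 302/(6*I*√211/53 + 14949) = 302/(14949 + 6*I*√211/53)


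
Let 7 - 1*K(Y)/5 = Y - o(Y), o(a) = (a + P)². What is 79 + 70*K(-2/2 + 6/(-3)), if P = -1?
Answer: 9179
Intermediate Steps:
o(a) = (-1 + a)² (o(a) = (a - 1)² = (-1 + a)²)
K(Y) = 35 - 5*Y + 5*(-1 + Y)² (K(Y) = 35 - 5*(Y - (-1 + Y)²) = 35 + (-5*Y + 5*(-1 + Y)²) = 35 - 5*Y + 5*(-1 + Y)²)
79 + 70*K(-2/2 + 6/(-3)) = 79 + 70*(35 - 5*(-2/2 + 6/(-3)) + 5*(-1 + (-2/2 + 6/(-3)))²) = 79 + 70*(35 - 5*(-2*½ + 6*(-⅓)) + 5*(-1 + (-2*½ + 6*(-⅓)))²) = 79 + 70*(35 - 5*(-1 - 2) + 5*(-1 + (-1 - 2))²) = 79 + 70*(35 - 5*(-3) + 5*(-1 - 3)²) = 79 + 70*(35 + 15 + 5*(-4)²) = 79 + 70*(35 + 15 + 5*16) = 79 + 70*(35 + 15 + 80) = 79 + 70*130 = 79 + 9100 = 9179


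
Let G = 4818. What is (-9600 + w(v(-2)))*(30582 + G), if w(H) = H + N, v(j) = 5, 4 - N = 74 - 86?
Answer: -339096600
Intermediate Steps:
N = 16 (N = 4 - (74 - 86) = 4 - 1*(-12) = 4 + 12 = 16)
w(H) = 16 + H (w(H) = H + 16 = 16 + H)
(-9600 + w(v(-2)))*(30582 + G) = (-9600 + (16 + 5))*(30582 + 4818) = (-9600 + 21)*35400 = -9579*35400 = -339096600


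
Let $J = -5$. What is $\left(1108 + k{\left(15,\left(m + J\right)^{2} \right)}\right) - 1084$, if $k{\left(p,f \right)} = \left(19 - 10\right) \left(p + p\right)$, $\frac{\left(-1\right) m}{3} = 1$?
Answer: $294$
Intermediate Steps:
$m = -3$ ($m = \left(-3\right) 1 = -3$)
$k{\left(p,f \right)} = 18 p$ ($k{\left(p,f \right)} = 9 \cdot 2 p = 18 p$)
$\left(1108 + k{\left(15,\left(m + J\right)^{2} \right)}\right) - 1084 = \left(1108 + 18 \cdot 15\right) - 1084 = \left(1108 + 270\right) - 1084 = 1378 - 1084 = 294$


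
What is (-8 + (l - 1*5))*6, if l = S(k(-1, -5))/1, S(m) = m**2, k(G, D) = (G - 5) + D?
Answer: 648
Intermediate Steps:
k(G, D) = -5 + D + G (k(G, D) = (-5 + G) + D = -5 + D + G)
l = 121 (l = (-5 - 5 - 1)**2/1 = (-11)**2*1 = 121*1 = 121)
(-8 + (l - 1*5))*6 = (-8 + (121 - 1*5))*6 = (-8 + (121 - 5))*6 = (-8 + 116)*6 = 108*6 = 648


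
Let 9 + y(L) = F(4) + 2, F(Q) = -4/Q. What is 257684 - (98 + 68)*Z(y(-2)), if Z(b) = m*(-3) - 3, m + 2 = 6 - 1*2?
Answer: 259178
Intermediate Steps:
y(L) = -8 (y(L) = -9 + (-4/4 + 2) = -9 + (-4*¼ + 2) = -9 + (-1 + 2) = -9 + 1 = -8)
m = 2 (m = -2 + (6 - 1*2) = -2 + (6 - 2) = -2 + 4 = 2)
Z(b) = -9 (Z(b) = 2*(-3) - 3 = -6 - 3 = -9)
257684 - (98 + 68)*Z(y(-2)) = 257684 - (98 + 68)*(-9) = 257684 - 166*(-9) = 257684 - 1*(-1494) = 257684 + 1494 = 259178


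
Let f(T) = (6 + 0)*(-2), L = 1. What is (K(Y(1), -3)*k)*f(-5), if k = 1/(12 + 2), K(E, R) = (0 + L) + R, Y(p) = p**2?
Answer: 12/7 ≈ 1.7143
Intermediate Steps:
f(T) = -12 (f(T) = 6*(-2) = -12)
K(E, R) = 1 + R (K(E, R) = (0 + 1) + R = 1 + R)
k = 1/14 ≈ 0.071429
(K(Y(1), -3)*k)*f(-5) = ((1 - 3)*(1/14))*(-12) = -2*1/14*(-12) = -1/7*(-12) = 12/7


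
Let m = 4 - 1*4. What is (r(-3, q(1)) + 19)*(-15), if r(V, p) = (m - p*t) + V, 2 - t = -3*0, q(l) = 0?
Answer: -240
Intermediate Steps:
t = 2 (t = 2 - (-3)*0 = 2 - 1*0 = 2 + 0 = 2)
m = 0 (m = 4 - 4 = 0)
r(V, p) = V - 2*p (r(V, p) = (0 - p*2) + V = (0 - 2*p) + V = -2*p + V = V - 2*p)
(r(-3, q(1)) + 19)*(-15) = ((-3 - 2*0) + 19)*(-15) = ((-3 + 0) + 19)*(-15) = (-3 + 19)*(-15) = 16*(-15) = -240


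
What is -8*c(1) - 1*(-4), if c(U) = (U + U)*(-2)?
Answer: 36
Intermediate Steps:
c(U) = -4*U (c(U) = (2*U)*(-2) = -4*U)
-8*c(1) - 1*(-4) = -(-32) - 1*(-4) = -8*(-4) + 4 = 32 + 4 = 36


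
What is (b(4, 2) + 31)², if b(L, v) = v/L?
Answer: 3969/4 ≈ 992.25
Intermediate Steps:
(b(4, 2) + 31)² = (2/4 + 31)² = (2*(¼) + 31)² = (½ + 31)² = (63/2)² = 3969/4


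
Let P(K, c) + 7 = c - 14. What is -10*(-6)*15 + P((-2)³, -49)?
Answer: 830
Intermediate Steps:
P(K, c) = -21 + c (P(K, c) = -7 + (c - 14) = -7 + (-14 + c) = -21 + c)
-10*(-6)*15 + P((-2)³, -49) = -10*(-6)*15 + (-21 - 49) = 60*15 - 70 = 900 - 70 = 830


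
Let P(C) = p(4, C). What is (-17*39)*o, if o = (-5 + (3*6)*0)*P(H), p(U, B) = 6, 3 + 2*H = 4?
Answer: 19890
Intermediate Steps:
H = ½ (H = -3/2 + (½)*4 = -3/2 + 2 = ½ ≈ 0.50000)
P(C) = 6
o = -30 (o = (-5 + (3*6)*0)*6 = (-5 + 18*0)*6 = (-5 + 0)*6 = -5*6 = -30)
(-17*39)*o = -17*39*(-30) = -663*(-30) = 19890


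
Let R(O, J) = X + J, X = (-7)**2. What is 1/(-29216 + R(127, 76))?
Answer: -1/29091 ≈ -3.4375e-5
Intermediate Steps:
X = 49
R(O, J) = 49 + J
1/(-29216 + R(127, 76)) = 1/(-29216 + (49 + 76)) = 1/(-29216 + 125) = 1/(-29091) = -1/29091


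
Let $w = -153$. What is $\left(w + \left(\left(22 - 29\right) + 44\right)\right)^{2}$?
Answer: $13456$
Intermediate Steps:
$\left(w + \left(\left(22 - 29\right) + 44\right)\right)^{2} = \left(-153 + \left(\left(22 - 29\right) + 44\right)\right)^{2} = \left(-153 + \left(-7 + 44\right)\right)^{2} = \left(-153 + 37\right)^{2} = \left(-116\right)^{2} = 13456$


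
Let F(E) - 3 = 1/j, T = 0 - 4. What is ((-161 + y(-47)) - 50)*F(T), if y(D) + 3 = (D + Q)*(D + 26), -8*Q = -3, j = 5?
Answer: 12242/5 ≈ 2448.4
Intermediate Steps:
Q = 3/8 (Q = -⅛*(-3) = 3/8 ≈ 0.37500)
y(D) = -3 + (26 + D)*(3/8 + D) (y(D) = -3 + (D + 3/8)*(D + 26) = -3 + (3/8 + D)*(26 + D) = -3 + (26 + D)*(3/8 + D))
T = -4
F(E) = 16/5 (F(E) = 3 + 1/5 = 3 + ⅕ = 16/5)
((-161 + y(-47)) - 50)*F(T) = ((-161 + (27/4 + (-47)² + (211/8)*(-47))) - 50)*(16/5) = ((-161 + (27/4 + 2209 - 9917/8)) - 50)*(16/5) = ((-161 + 7809/8) - 50)*(16/5) = (6521/8 - 50)*(16/5) = (6121/8)*(16/5) = 12242/5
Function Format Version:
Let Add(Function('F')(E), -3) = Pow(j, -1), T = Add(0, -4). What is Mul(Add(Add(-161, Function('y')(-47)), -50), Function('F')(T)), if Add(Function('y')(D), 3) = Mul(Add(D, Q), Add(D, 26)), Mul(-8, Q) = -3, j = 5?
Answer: Rational(12242, 5) ≈ 2448.4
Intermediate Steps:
Q = Rational(3, 8) (Q = Mul(Rational(-1, 8), -3) = Rational(3, 8) ≈ 0.37500)
Function('y')(D) = Add(-3, Mul(Add(26, D), Add(Rational(3, 8), D))) (Function('y')(D) = Add(-3, Mul(Add(D, Rational(3, 8)), Add(D, 26))) = Add(-3, Mul(Add(Rational(3, 8), D), Add(26, D))) = Add(-3, Mul(Add(26, D), Add(Rational(3, 8), D))))
T = -4
Function('F')(E) = Rational(16, 5) (Function('F')(E) = Add(3, Pow(5, -1)) = Add(3, Rational(1, 5)) = Rational(16, 5))
Mul(Add(Add(-161, Function('y')(-47)), -50), Function('F')(T)) = Mul(Add(Add(-161, Add(Rational(27, 4), Pow(-47, 2), Mul(Rational(211, 8), -47))), -50), Rational(16, 5)) = Mul(Add(Add(-161, Add(Rational(27, 4), 2209, Rational(-9917, 8))), -50), Rational(16, 5)) = Mul(Add(Add(-161, Rational(7809, 8)), -50), Rational(16, 5)) = Mul(Add(Rational(6521, 8), -50), Rational(16, 5)) = Mul(Rational(6121, 8), Rational(16, 5)) = Rational(12242, 5)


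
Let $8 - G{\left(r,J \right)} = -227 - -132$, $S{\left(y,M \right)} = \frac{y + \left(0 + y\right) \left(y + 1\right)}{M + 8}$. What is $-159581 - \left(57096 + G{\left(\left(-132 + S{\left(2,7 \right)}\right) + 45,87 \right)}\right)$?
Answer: $-216780$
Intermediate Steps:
$S{\left(y,M \right)} = \frac{y + y \left(1 + y\right)}{8 + M}$
$G{\left(r,J \right)} = 103$ ($G{\left(r,J \right)} = 8 - \left(-227 - -132\right) = 8 - \left(-227 + 132\right) = 8 - -95 = 8 + 95 = 103$)
$-159581 - \left(57096 + G{\left(\left(-132 + S{\left(2,7 \right)}\right) + 45,87 \right)}\right) = -159581 + \left(1586 \left(-36\right) - 103\right) = -159581 - 57199 = -216780$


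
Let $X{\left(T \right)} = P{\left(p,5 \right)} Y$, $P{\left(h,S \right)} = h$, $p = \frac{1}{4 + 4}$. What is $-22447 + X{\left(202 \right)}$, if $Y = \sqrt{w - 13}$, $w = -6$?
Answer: $-22447 + \frac{i \sqrt{19}}{8} \approx -22447.0 + 0.54486 i$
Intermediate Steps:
$p = \frac{1}{8} \approx 0.125$
$Y = i \sqrt{19}$ ($Y = \sqrt{-6 - 13} = \sqrt{-19} = i \sqrt{19} \approx 4.3589 i$)
$X{\left(T \right)} = \frac{i \sqrt{19}}{8}$
$-22447 + X{\left(202 \right)} = -22447 + \frac{i \sqrt{19}}{8}$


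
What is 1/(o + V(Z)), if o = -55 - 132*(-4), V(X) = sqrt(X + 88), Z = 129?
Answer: 473/223512 - sqrt(217)/223512 ≈ 0.0020503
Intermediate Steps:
V(X) = sqrt(88 + X)
o = 473 (o = -55 + 528 = 473)
1/(o + V(Z)) = 1/(473 + sqrt(88 + 129)) = 1/(473 + sqrt(217))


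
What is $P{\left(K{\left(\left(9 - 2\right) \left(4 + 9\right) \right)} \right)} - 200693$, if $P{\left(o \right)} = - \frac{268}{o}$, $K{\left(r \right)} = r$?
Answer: $- \frac{18263331}{91} \approx -2.007 \cdot 10^{5}$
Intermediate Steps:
$P{\left(K{\left(\left(9 - 2\right) \left(4 + 9\right) \right)} \right)} - 200693 = - \frac{268}{\left(9 - 2\right) \left(4 + 9\right)} - 200693 = - \frac{268}{7 \cdot 13} - 200693 = - \frac{268}{91} - 200693 = - \frac{18263331}{91}$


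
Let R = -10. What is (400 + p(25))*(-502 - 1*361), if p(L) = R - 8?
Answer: -329666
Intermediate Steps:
p(L) = -18 (p(L) = -10 - 8 = -18)
(400 + p(25))*(-502 - 1*361) = (400 - 18)*(-502 - 1*361) = 382*(-502 - 361) = 382*(-863) = -329666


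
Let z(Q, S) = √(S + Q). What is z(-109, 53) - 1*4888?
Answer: -4888 + 2*I*√14 ≈ -4888.0 + 7.4833*I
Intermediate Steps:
z(Q, S) = √(Q + S)
z(-109, 53) - 1*4888 = √(-109 + 53) - 1*4888 = √(-56) - 4888 = 2*I*√14 - 4888 = -4888 + 2*I*√14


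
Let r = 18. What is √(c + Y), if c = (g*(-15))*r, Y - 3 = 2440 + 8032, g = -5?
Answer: 5*√473 ≈ 108.74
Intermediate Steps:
Y = 10475 (Y = 3 + (2440 + 8032) = 3 + 10472 = 10475)
c = 1350 (c = -5*(-15)*18 = 75*18 = 1350)
√(c + Y) = √(1350 + 10475) = √11825 = 5*√473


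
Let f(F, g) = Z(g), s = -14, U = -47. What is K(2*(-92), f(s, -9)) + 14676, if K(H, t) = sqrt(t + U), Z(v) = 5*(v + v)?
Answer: 14676 + I*sqrt(137) ≈ 14676.0 + 11.705*I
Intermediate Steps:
Z(v) = 10*v (Z(v) = 5*(2*v) = 10*v)
f(F, g) = 10*g
K(H, t) = sqrt(-47 + t) (K(H, t) = sqrt(t - 47) = sqrt(-47 + t))
K(2*(-92), f(s, -9)) + 14676 = sqrt(-47 + 10*(-9)) + 14676 = sqrt(-47 - 90) + 14676 = sqrt(-137) + 14676 = I*sqrt(137) + 14676 = 14676 + I*sqrt(137)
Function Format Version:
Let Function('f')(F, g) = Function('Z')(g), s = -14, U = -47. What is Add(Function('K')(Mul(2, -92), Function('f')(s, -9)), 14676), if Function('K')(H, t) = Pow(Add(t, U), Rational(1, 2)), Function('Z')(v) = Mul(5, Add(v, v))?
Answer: Add(14676, Mul(I, Pow(137, Rational(1, 2)))) ≈ Add(14676., Mul(11.705, I))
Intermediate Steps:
Function('Z')(v) = Mul(10, v) (Function('Z')(v) = Mul(5, Mul(2, v)) = Mul(10, v))
Function('f')(F, g) = Mul(10, g)
Function('K')(H, t) = Pow(Add(-47, t), Rational(1, 2)) (Function('K')(H, t) = Pow(Add(t, -47), Rational(1, 2)) = Pow(Add(-47, t), Rational(1, 2)))
Add(Function('K')(Mul(2, -92), Function('f')(s, -9)), 14676) = Add(Pow(Add(-47, Mul(10, -9)), Rational(1, 2)), 14676) = Add(Pow(Add(-47, -90), Rational(1, 2)), 14676) = Add(Pow(-137, Rational(1, 2)), 14676) = Add(Mul(I, Pow(137, Rational(1, 2))), 14676) = Add(14676, Mul(I, Pow(137, Rational(1, 2))))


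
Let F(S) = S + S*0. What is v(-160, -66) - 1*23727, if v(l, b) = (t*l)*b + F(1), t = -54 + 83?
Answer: 282514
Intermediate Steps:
t = 29
F(S) = S (F(S) = S + 0 = S)
v(l, b) = 1 + 29*b*l (v(l, b) = (29*l)*b + 1 = 29*b*l + 1 = 1 + 29*b*l)
v(-160, -66) - 1*23727 = (1 + 29*(-66)*(-160)) - 1*23727 = (1 + 306240) - 23727 = 306241 - 23727 = 282514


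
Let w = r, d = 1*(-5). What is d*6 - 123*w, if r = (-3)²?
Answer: -1137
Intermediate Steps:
d = -5
r = 9
w = 9
d*6 - 123*w = -5*6 - 123*9 = -30 - 1107 = -1137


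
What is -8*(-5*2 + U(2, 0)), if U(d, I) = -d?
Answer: 96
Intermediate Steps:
-8*(-5*2 + U(2, 0)) = -8*(-5*2 - 1*2) = -8*(-10 - 2) = -8*(-12) = 96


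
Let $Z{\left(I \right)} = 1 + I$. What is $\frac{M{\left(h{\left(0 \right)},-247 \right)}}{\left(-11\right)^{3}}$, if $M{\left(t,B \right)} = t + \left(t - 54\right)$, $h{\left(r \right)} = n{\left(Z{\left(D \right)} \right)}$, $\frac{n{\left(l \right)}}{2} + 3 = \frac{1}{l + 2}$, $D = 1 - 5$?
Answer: $\frac{70}{1331} \approx 0.052592$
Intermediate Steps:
$D = -4$ ($D = 1 - 5 = -4$)
$n{\left(l \right)} = -6 + \frac{2}{2 + l}$ ($n{\left(l \right)} = -6 + \frac{2}{l + 2} = -6 + \frac{2}{2 + l}$)
$h{\left(r \right)} = -8$ ($h{\left(r \right)} = \frac{2 \left(-5 - 3 \left(1 - 4\right)\right)}{2 + \left(1 - 4\right)} = \frac{2 \left(-5 - -9\right)}{2 - 3} = \frac{2 \left(-5 + 9\right)}{-1} = 2 \left(-1\right) 4 = -8$)
$M{\left(t,B \right)} = -54 + 2 t$ ($M{\left(t,B \right)} = t + \left(-54 + t\right) = -54 + 2 t$)
$\frac{M{\left(h{\left(0 \right)},-247 \right)}}{\left(-11\right)^{3}} = \frac{-54 + 2 \left(-8\right)}{\left(-11\right)^{3}} = \frac{-54 - 16}{-1331} = \left(-70\right) \left(- \frac{1}{1331}\right) = \frac{70}{1331}$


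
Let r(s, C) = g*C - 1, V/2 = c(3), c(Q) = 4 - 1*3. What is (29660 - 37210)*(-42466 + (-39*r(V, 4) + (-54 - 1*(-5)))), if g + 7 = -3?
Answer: 308915800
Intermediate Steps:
g = -10 (g = -7 - 3 = -10)
c(Q) = 1 (c(Q) = 4 - 3 = 1)
V = 2 (V = 2*1 = 2)
r(s, C) = -1 - 10*C (r(s, C) = -10*C - 1 = -1 - 10*C)
(29660 - 37210)*(-42466 + (-39*r(V, 4) + (-54 - 1*(-5)))) = (29660 - 37210)*(-42466 + (-39*(-1 - 10*4) + (-54 - 1*(-5)))) = -7550*(-42466 + (-39*(-1 - 40) + (-54 + 5))) = -7550*(-42466 + (-39*(-41) - 49)) = -7550*(-42466 + (1599 - 49)) = -7550*(-42466 + 1550) = -7550*(-40916) = 308915800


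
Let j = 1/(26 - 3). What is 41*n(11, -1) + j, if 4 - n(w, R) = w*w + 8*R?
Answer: -102786/23 ≈ -4469.0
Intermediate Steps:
n(w, R) = 4 - w² - 8*R (n(w, R) = 4 - (w*w + 8*R) = 4 - (w² + 8*R) = 4 + (-w² - 8*R) = 4 - w² - 8*R)
j = 1/23 ≈ 0.043478
41*n(11, -1) + j = 41*(4 - 1*11² - 8*(-1)) + 1/23 = 41*(4 - 1*121 + 8) + 1/23 = 41*(4 - 121 + 8) + 1/23 = 41*(-109) + 1/23 = -4469 + 1/23 = -102786/23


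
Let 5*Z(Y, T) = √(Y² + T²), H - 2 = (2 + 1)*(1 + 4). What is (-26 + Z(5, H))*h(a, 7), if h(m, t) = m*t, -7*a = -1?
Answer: -26 + √314/5 ≈ -22.456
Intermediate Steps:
a = ⅐ (a = -⅐*(-1) = ⅐ ≈ 0.14286)
H = 17 (H = 2 + (2 + 1)*(1 + 4) = 2 + 3*5 = 2 + 15 = 17)
Z(Y, T) = √(T² + Y²)/5 (Z(Y, T) = √(Y² + T²)/5 = √(T² + Y²)/5)
(-26 + Z(5, H))*h(a, 7) = (-26 + √(17² + 5²)/5)*((⅐)*7) = (-26 + √(289 + 25)/5)*1 = (-26 + √314/5)*1 = -26 + √314/5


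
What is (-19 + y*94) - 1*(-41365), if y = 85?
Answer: 49336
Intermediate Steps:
(-19 + y*94) - 1*(-41365) = (-19 + 85*94) - 1*(-41365) = (-19 + 7990) + 41365 = 7971 + 41365 = 49336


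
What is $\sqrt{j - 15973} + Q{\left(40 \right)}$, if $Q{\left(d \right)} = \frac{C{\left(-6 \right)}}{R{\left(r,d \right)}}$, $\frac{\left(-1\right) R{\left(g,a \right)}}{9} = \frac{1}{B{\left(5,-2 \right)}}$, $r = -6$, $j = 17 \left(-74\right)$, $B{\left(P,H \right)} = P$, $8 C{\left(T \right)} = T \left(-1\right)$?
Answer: $- \frac{5}{12} + i \sqrt{17231} \approx -0.41667 + 131.27 i$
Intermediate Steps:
$C{\left(T \right)} = - \frac{T}{8}$ ($C{\left(T \right)} = \frac{T \left(-1\right)}{8} = \frac{\left(-1\right) T}{8} = - \frac{T}{8}$)
$j = -1258$
$R{\left(g,a \right)} = - \frac{9}{5}$
$Q{\left(d \right)} = - \frac{5}{12}$ ($Q{\left(d \right)} = \frac{\left(- \frac{1}{8}\right) \left(-6\right)}{- \frac{9}{5}} = \frac{3}{4} \left(- \frac{5}{9}\right) = - \frac{5}{12}$)
$\sqrt{j - 15973} + Q{\left(40 \right)} = \sqrt{-1258 - 15973} - \frac{5}{12} = \sqrt{-17231} - \frac{5}{12} = i \sqrt{17231} - \frac{5}{12} = - \frac{5}{12} + i \sqrt{17231}$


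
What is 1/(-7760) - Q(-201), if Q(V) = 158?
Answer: -1226081/7760 ≈ -158.00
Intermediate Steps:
1/(-7760) - Q(-201) = 1/(-7760) - 1*158 = -1/7760 - 158 = -1226081/7760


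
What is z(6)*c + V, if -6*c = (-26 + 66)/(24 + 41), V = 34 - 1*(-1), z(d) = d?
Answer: 447/13 ≈ 34.385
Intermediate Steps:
V = 35 (V = 34 + 1 = 35)
c = -4/39 (c = -(-26 + 66)/(6*(24 + 41)) = -20/(3*65) = -1/6*8/13 = -4/39 ≈ -0.10256)
z(6)*c + V = 6*(-4/39) + 35 = -8/13 + 35 = 447/13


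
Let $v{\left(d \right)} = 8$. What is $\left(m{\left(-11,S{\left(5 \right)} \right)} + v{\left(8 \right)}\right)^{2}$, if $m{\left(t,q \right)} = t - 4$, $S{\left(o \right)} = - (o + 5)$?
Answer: $49$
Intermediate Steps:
$S{\left(o \right)} = -5 - o$ ($S{\left(o \right)} = - (5 + o) = -5 - o$)
$m{\left(t,q \right)} = -4 + t$
$\left(m{\left(-11,S{\left(5 \right)} \right)} + v{\left(8 \right)}\right)^{2} = \left(\left(-4 - 11\right) + 8\right)^{2} = \left(-15 + 8\right)^{2} = \left(-7\right)^{2} = 49$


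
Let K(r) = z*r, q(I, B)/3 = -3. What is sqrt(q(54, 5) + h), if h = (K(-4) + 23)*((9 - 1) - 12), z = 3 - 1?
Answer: I*sqrt(69) ≈ 8.3066*I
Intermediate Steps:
q(I, B) = -9 (q(I, B) = 3*(-3) = -9)
z = 2
K(r) = 2*r
h = -60 (h = (2*(-4) + 23)*((9 - 1) - 12) = (-8 + 23)*(8 - 12) = 15*(-4) = -60)
sqrt(q(54, 5) + h) = sqrt(-9 - 60) = sqrt(-69) = I*sqrt(69)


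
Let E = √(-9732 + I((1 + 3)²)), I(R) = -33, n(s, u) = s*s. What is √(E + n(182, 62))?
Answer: √(33124 + 3*I*√1085) ≈ 182.0 + 0.2715*I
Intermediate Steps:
n(s, u) = s²
E = 3*I*√1085 (E = √(-9732 - 33) = √(-9765) = 3*I*√1085 ≈ 98.818*I)
√(E + n(182, 62)) = √(3*I*√1085 + 182²) = √(3*I*√1085 + 33124) = √(33124 + 3*I*√1085)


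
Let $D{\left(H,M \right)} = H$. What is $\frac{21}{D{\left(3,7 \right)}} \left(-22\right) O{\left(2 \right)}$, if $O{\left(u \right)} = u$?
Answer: $-308$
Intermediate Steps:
$\frac{21}{D{\left(3,7 \right)}} \left(-22\right) O{\left(2 \right)} = \frac{21}{3} \left(-22\right) 2 = 21 \cdot \frac{1}{3} \left(-22\right) 2 = 7 \left(-22\right) 2 = \left(-154\right) 2 = -308$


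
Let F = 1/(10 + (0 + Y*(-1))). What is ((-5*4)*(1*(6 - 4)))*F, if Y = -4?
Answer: -20/7 ≈ -2.8571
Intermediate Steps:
F = 1/14 (F = 1/(10 + (0 - 4*(-1))) = 1/(10 + (0 + 4)) = 1/(10 + 4) = 1/14 ≈ 0.071429)
((-5*4)*(1*(6 - 4)))*F = ((-5*4)*(1*(6 - 4)))*(1/14) = -20*2*(1/14) = -40*1/14 = -20/7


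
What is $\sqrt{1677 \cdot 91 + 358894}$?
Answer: $\sqrt{511501} \approx 715.19$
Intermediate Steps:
$\sqrt{1677 \cdot 91 + 358894} = \sqrt{152607 + 358894} = \sqrt{511501}$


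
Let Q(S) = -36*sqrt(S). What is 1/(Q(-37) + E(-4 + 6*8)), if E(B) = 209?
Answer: 209/91633 + 36*I*sqrt(37)/91633 ≈ 0.0022808 + 0.0023897*I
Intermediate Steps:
1/(Q(-37) + E(-4 + 6*8)) = 1/(-36*I*sqrt(37) + 209) = 1/(209 - 36*I*sqrt(37))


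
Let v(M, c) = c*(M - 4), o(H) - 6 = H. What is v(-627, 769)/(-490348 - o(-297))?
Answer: 485239/490057 ≈ 0.99017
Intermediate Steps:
o(H) = 6 + H
v(M, c) = c*(-4 + M)
v(-627, 769)/(-490348 - o(-297)) = (769*(-4 - 627))/(-490348 - (6 - 297)) = (769*(-631))/(-490348 - 1*(-291)) = -485239/(-490348 + 291) = -485239/(-490057) = -485239*(-1/490057) = 485239/490057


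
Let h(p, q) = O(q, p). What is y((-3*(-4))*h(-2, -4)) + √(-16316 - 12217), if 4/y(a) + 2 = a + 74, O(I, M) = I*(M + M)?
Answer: 1/66 + I*√28533 ≈ 0.015152 + 168.92*I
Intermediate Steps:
O(I, M) = 2*I*M (O(I, M) = I*(2*M) = 2*I*M)
h(p, q) = 2*p*q (h(p, q) = 2*q*p = 2*p*q)
y(a) = 4/(72 + a) (y(a) = 4/(-2 + (a + 74)) = 4/(-2 + (74 + a)) = 4/(72 + a))
y((-3*(-4))*h(-2, -4)) + √(-16316 - 12217) = 4/(72 + (-3*(-4))*(2*(-2)*(-4))) + √(-16316 - 12217) = 4/(72 + 12*16) + √(-28533) = 4/(72 + 192) + I*√28533 = 4/264 + I*√28533 = 4*(1/264) + I*√28533 = 1/66 + I*√28533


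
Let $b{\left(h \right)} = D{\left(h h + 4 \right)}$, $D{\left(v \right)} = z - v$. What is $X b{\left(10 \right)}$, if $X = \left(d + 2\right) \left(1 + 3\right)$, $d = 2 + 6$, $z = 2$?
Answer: $-4080$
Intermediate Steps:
$D{\left(v \right)} = 2 - v$
$d = 8$
$b{\left(h \right)} = -2 - h^{2}$ ($b{\left(h \right)} = 2 - \left(h h + 4\right) = 2 - \left(h^{2} + 4\right) = 2 - \left(4 + h^{2}\right) = -2 - h^{2}$)
$X = 40$ ($X = \left(8 + 2\right) \left(1 + 3\right) = 10 \cdot 4 = 40$)
$X b{\left(10 \right)} = 40 \left(-2 - 10^{2}\right) = 40 \left(-2 - 100\right) = 40 \left(-102\right) = -4080$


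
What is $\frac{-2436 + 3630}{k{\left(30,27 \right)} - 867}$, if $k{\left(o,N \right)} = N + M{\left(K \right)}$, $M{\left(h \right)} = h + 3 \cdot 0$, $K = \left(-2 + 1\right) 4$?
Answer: $- \frac{597}{422} \approx -1.4147$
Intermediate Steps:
$K = -4$ ($K = \left(-1\right) 4 = -4$)
$M{\left(h \right)} = h$ ($M{\left(h \right)} = h + 0 = h$)
$k{\left(o,N \right)} = -4 + N$ ($k{\left(o,N \right)} = N - 4 = -4 + N$)
$\frac{-2436 + 3630}{k{\left(30,27 \right)} - 867} = \frac{-2436 + 3630}{\left(-4 + 27\right) - 867} = \frac{1194}{23 - 867} = \frac{1194}{-844} = 1194 \left(- \frac{1}{844}\right) = - \frac{597}{422}$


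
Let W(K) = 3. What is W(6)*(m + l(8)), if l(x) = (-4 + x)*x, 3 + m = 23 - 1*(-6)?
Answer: 174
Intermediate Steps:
m = 26 (m = -3 + (23 - 1*(-6)) = -3 + (23 + 6) = -3 + 29 = 26)
l(x) = x*(-4 + x)
W(6)*(m + l(8)) = 3*(26 + 8*(-4 + 8)) = 3*(26 + 8*4) = 3*(26 + 32) = 3*58 = 174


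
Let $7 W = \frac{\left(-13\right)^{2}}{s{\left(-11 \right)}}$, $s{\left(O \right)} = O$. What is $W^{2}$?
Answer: $\frac{28561}{5929} \approx 4.8172$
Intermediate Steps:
$W = - \frac{169}{77}$ ($W = \frac{\left(-13\right)^{2} \frac{1}{-11}}{7} = \frac{169 \left(- \frac{1}{11}\right)}{7} = \frac{1}{7} \left(- \frac{169}{11}\right) = - \frac{169}{77} \approx -2.1948$)
$W^{2} = \left(- \frac{169}{77}\right)^{2} = \frac{28561}{5929}$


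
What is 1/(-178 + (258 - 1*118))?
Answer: -1/38 ≈ -0.026316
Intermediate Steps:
1/(-178 + (258 - 1*118)) = 1/(-178 + (258 - 118)) = 1/(-178 + 140) = 1/(-38) = -1/38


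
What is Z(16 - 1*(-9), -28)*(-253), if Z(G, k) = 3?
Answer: -759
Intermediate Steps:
Z(16 - 1*(-9), -28)*(-253) = 3*(-253) = -759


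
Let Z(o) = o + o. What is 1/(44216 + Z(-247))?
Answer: 1/43722 ≈ 2.2872e-5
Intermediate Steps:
Z(o) = 2*o
1/(44216 + Z(-247)) = 1/(44216 + 2*(-247)) = 1/(44216 - 494) = 1/43722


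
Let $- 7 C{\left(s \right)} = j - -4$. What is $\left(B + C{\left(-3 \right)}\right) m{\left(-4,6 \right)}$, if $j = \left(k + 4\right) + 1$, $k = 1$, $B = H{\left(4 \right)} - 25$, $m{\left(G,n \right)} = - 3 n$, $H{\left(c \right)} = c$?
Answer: $\frac{2826}{7} \approx 403.71$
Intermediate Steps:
$B = -21$ ($B = 4 - 25 = -21$)
$j = 6$ ($j = \left(1 + 4\right) + 1 = 5 + 1 = 6$)
$C{\left(s \right)} = - \frac{10}{7}$ ($C{\left(s \right)} = - \frac{6 - -4}{7} = - \frac{6 + 4}{7} = \left(- \frac{1}{7}\right) 10 = - \frac{10}{7}$)
$\left(B + C{\left(-3 \right)}\right) m{\left(-4,6 \right)} = \left(-21 - \frac{10}{7}\right) \left(\left(-3\right) 6\right) = \left(- \frac{157}{7}\right) \left(-18\right) = \frac{2826}{7}$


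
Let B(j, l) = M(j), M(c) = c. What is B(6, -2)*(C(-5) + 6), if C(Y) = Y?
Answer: 6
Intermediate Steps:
B(j, l) = j
B(6, -2)*(C(-5) + 6) = 6*(-5 + 6) = 6*1 = 6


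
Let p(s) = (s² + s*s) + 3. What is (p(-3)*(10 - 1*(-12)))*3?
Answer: 1386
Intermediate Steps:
p(s) = 3 + 2*s² (p(s) = (s² + s²) + 3 = 2*s² + 3 = 3 + 2*s²)
(p(-3)*(10 - 1*(-12)))*3 = ((3 + 2*(-3)²)*(10 - 1*(-12)))*3 = ((3 + 2*9)*(10 + 12))*3 = ((3 + 18)*22)*3 = (21*22)*3 = 462*3 = 1386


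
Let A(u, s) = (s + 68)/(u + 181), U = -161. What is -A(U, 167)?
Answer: -47/4 ≈ -11.750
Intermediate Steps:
A(u, s) = (68 + s)/(181 + u)
-A(U, 167) = -(68 + 167)/(181 - 161) = -235/20 = -1*47/4 = -47/4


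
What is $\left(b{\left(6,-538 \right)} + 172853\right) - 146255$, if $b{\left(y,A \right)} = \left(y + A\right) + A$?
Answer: $25528$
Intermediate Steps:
$b{\left(y,A \right)} = y + 2 A$ ($b{\left(y,A \right)} = \left(A + y\right) + A = y + 2 A$)
$\left(b{\left(6,-538 \right)} + 172853\right) - 146255 = \left(\left(6 + 2 \left(-538\right)\right) + 172853\right) - 146255 = \left(\left(6 - 1076\right) + 172853\right) - 146255 = \left(-1070 + 172853\right) - 146255 = 171783 - 146255 = 25528$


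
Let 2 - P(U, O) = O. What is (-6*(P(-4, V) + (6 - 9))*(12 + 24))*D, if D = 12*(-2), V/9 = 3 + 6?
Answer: -425088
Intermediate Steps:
V = 81 (V = 9*(3 + 6) = 9*9 = 81)
P(U, O) = 2 - O
D = -24
(-6*(P(-4, V) + (6 - 9))*(12 + 24))*D = -6*((2 - 1*81) + (6 - 9))*(12 + 24)*(-24) = -6*((2 - 81) - 3)*36*(-24) = -6*(-79 - 3)*36*(-24) = -(-492)*36*(-24) = -6*(-2952)*(-24) = 17712*(-24) = -425088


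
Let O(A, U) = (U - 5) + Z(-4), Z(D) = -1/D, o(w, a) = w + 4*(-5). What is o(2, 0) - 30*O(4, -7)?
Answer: 669/2 ≈ 334.50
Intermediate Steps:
o(w, a) = -20 + w (o(w, a) = w - 20 = -20 + w)
O(A, U) = -19/4 + U (O(A, U) = (U - 5) - 1/(-4) = (-5 + U) - 1*(-¼) = (-5 + U) + ¼ = -19/4 + U)
o(2, 0) - 30*O(4, -7) = (-20 + 2) - 30*(-19/4 - 7) = -18 - 30*(-47/4) = -18 + 705/2 = 669/2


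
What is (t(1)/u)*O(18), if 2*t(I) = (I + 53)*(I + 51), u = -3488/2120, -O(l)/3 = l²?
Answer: 90410580/109 ≈ 8.2946e+5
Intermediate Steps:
O(l) = -3*l²
u = -436/265 (u = -3488*1/2120 = -436/265 ≈ -1.6453)
t(I) = (51 + I)*(53 + I)/2 (t(I) = ((I + 53)*(I + 51))/2 = ((53 + I)*(51 + I))/2 = ((51 + I)*(53 + I))/2 = (51 + I)*(53 + I)/2)
(t(1)/u)*O(18) = ((2703/2 + (½)*1² + 52*1)/(-436/265))*(-3*18²) = ((2703/2 + (½)*1 + 52)*(-265/436))*(-3*324) = ((2703/2 + ½ + 52)*(-265/436))*(-972) = (1404*(-265/436))*(-972) = -93015/109*(-972) = 90410580/109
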